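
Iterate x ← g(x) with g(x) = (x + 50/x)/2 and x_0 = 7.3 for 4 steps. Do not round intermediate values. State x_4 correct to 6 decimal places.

x_1 = g(7.300000) = 7.074658
x_2 = g(7.074658) = 7.071069
x_3 = g(7.071069) = 7.071068
x_4 = g(7.071068) = 7.071068

7.071068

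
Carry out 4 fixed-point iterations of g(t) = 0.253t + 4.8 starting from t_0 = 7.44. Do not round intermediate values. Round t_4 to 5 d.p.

6.42986

t_1 = g(7.440000) = 6.682320
t_2 = g(6.682320) = 6.490627
t_3 = g(6.490627) = 6.442129
t_4 = g(6.442129) = 6.429859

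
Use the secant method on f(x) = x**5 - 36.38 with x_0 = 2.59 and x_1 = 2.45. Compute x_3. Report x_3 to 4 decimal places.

2.0949

Secant update: x_(k+1) = x_k − f(x_k)·(x_k − x_(k-1))/(f(x_k) − f(x_(k-1))).
f(x_0) = 80.166389, f(x_1) = 51.893515
x_2 = 2.450000 - (51.893515)·(2.450000 - 2.590000)/(51.893515 - (80.166389)) = 2.193037; f(x_2) = 14.345864
x_3 = 2.193037 - (14.345864)·(2.193037 - 2.450000)/(14.345864 - (51.893515)) = 2.094858; f(x_3) = 3.963485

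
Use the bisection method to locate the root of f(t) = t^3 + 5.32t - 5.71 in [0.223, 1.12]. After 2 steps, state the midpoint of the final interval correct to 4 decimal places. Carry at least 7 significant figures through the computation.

f(0.223000) = -4.512550, f(1.120000) = 1.653328 (opposite signs)
step 1: m = 0.671500, f(m) = -1.834832 < 0 → root in [0.671500, 1.120000]
step 2: m = 0.895750, f(m) = -0.225889 < 0 → root in [0.895750, 1.120000]
Midpoint of [0.895750, 1.120000] = 1.007875

1.0079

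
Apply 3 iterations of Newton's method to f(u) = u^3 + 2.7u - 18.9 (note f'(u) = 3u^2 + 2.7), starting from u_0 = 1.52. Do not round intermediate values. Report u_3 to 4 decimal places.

2.3285

Newton update: u ← u − f(u)/f'(u).
u_0 = 1.520000: f = -11.284192, f' = 9.631200 → u_1 = 1.520000 - (-11.284192)/(9.631200) = 2.691629
u_1 = 2.691629: f = 7.867888, f' = 24.434598 → u_2 = 2.691629 - (7.867888)/(24.434598) = 2.369631
u_2 = 2.369631: f = 0.803840, f' = 19.545453 → u_3 = 2.369631 - (0.803840)/(19.545453) = 2.328504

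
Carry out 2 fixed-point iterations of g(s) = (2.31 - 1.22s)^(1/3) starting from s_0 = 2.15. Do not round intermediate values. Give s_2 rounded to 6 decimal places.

s_1 = g(2.150000) = -0.678966
s_2 = g(-0.678966) = 1.464086

1.464086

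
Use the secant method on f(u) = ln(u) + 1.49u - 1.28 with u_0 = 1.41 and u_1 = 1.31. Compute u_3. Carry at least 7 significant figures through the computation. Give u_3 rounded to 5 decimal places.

f(u_0) = 1.164490, f(u_1) = 0.941927
u_2 = 1.310000 - (0.941927)·(1.310000 - 1.410000)/(0.941927 - (1.164490)) = 0.886781; f(u_2) = -0.078854
u_3 = 0.886781 - (-0.078854)·(0.886781 - 1.310000)/(-0.078854 - (0.941927)) = 0.919474; f(u_3) = 0.006063

0.91947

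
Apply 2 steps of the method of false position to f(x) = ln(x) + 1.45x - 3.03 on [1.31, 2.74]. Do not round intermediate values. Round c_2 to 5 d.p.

1.71807

f(1.310000) = -0.860473, f(2.740000) = 1.950958
step 1: c = 1.747669, f(c) = 0.062403 > 0 → new bracket [1.310000, 1.747669]
step 2: c = 1.718075, f(c) = 0.002413 > 0 → new bracket [1.310000, 1.718075]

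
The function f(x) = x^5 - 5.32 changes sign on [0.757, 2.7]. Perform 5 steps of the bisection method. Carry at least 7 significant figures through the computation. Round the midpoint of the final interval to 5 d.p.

1.39455

f(0.757000) = -5.071412, f(2.700000) = 138.169070 (opposite signs)
step 1: m = 1.728500, f(m) = 10.109325 > 0 → root in [0.757000, 1.728500]
step 2: m = 1.242750, f(m) = -2.355722 < 0 → root in [1.242750, 1.728500]
step 3: m = 1.485625, f(m) = 1.916790 > 0 → root in [1.242750, 1.485625]
step 4: m = 1.364188, f(m) = -0.595343 < 0 → root in [1.364188, 1.485625]
step 5: m = 1.424906, f(m) = 0.553966 > 0 → root in [1.364188, 1.424906]
Midpoint of [1.364188, 1.424906] = 1.394547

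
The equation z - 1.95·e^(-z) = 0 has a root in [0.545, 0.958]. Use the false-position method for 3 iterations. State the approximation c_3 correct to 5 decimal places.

0.84104

False-position update: c = (a·f(b) − b·f(a))/(f(b) − f(a)); replace the endpoint whose sign matches f(c).
f(0.545000) = -0.585691, f(0.958000) = 0.209864
step 1: c = 0.849052, f(c) = 0.014803 > 0 → new bracket [0.545000, 0.849052]
step 2: c = 0.841557, f(c) = 0.001031 > 0 → new bracket [0.545000, 0.841557]
step 3: c = 0.841036, f(c) = 0.000072 > 0 → new bracket [0.545000, 0.841036]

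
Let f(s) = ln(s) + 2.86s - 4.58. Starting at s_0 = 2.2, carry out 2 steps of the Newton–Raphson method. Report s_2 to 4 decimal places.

f'(s) = 1/s + 2.86
s_0 = 2.200000: f = 2.500457, f' = 3.314545 → s_1 = 2.200000 - (2.500457)/(3.314545) = 1.445611
s_1 = 1.445611: f = -0.077021, f' = 3.551749 → s_2 = 1.445611 - (-0.077021)/(3.551749) = 1.467296

1.4673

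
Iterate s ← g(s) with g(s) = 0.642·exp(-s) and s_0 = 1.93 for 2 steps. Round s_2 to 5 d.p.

s_1 = g(1.930000) = 0.093185
s_2 = g(0.093185) = 0.584878

0.58488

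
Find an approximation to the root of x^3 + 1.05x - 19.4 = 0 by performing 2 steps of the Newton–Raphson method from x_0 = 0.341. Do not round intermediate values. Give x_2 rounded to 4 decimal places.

9.3001

Newton update: x ← x − f(x)/f'(x).
f'(x) = 3x^2 + 1.05
x_0 = 0.341000: f = -19.002298, f' = 1.398843 → x_1 = 0.341000 - (-19.002298)/(1.398843) = 13.925297
x_1 = 13.925297: f = 2695.529918, f' = 582.791654 → x_2 = 13.925297 - (2695.529918)/(582.791654) = 9.300093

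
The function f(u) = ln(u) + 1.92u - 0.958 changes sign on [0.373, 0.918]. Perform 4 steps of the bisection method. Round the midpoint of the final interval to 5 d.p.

f(0.373000) = -1.228017, f(0.918000) = 0.719002 (opposite signs)
step 1: m = 0.645500, f(m) = -0.156370 < 0 → root in [0.645500, 0.918000]
step 2: m = 0.781750, f(m) = 0.296740 > 0 → root in [0.645500, 0.781750]
step 3: m = 0.713625, f(m) = 0.074762 > 0 → root in [0.645500, 0.713625]
step 4: m = 0.679562, f(m) = -0.039546 < 0 → root in [0.679562, 0.713625]
Midpoint of [0.679562, 0.713625] = 0.696594

0.69659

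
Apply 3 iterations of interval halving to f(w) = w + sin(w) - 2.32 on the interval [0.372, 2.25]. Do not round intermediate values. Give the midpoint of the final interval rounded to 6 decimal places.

f(0.372000) = -1.584521, f(2.250000) = 0.708073 (opposite signs)
step 1: m = 1.311000, f(m) = -0.042558 < 0 → root in [1.311000, 2.250000]
step 2: m = 1.780500, f(m) = 0.438593 > 0 → root in [1.311000, 1.780500]
step 3: m = 1.545750, f(m) = 0.225436 > 0 → root in [1.311000, 1.545750]
Midpoint of [1.311000, 1.545750] = 1.428375

1.428375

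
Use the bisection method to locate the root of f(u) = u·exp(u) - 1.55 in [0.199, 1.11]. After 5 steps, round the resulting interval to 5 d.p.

f(0.199000) = -1.307184, f(1.110000) = 1.818138 (opposite signs)
step 1: m = 0.654500, f(m) = -0.290624 < 0 → root in [0.654500, 1.110000]
step 2: m = 0.882250, f(m) = 0.581807 > 0 → root in [0.654500, 0.882250]
step 3: m = 0.768375, f(m) = 0.106816 > 0 → root in [0.654500, 0.768375]
step 4: m = 0.711438, f(m) = -0.100861 < 0 → root in [0.711438, 0.768375]
step 5: m = 0.739906, f(m) = 0.000650 > 0 → root in [0.711438, 0.739906]

[0.71144, 0.73991]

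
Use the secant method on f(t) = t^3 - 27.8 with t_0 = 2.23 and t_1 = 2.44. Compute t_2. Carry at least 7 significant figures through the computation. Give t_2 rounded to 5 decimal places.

3.25094

f(t_0) = -16.710433, f(t_1) = -13.273216
t_2 = 2.440000 - (-13.273216)·(2.440000 - 2.230000)/(-13.273216 - (-16.710433)) = 3.250940; f(t_2) = 6.557907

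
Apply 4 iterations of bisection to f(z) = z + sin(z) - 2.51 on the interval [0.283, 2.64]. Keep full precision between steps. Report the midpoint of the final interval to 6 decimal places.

f(0.283000) = -1.947762, f(2.640000) = 0.610823 (opposite signs)
step 1: m = 1.461500, f(m) = -0.054467 < 0 → root in [1.461500, 2.640000]
step 2: m = 2.050750, f(m) = 0.427766 > 0 → root in [1.461500, 2.050750]
step 3: m = 1.756125, f(m) = 0.229001 > 0 → root in [1.461500, 1.756125]
step 4: m = 1.608812, f(m) = 0.098090 > 0 → root in [1.461500, 1.608812]
Midpoint of [1.461500, 1.608812] = 1.535156

1.535156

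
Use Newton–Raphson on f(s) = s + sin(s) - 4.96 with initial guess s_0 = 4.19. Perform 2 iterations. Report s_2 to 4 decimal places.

4.9921

Newton update: s ← s − f(s)/f'(s).
f'(s) = 1 + cos(s)
s_0 = 4.190000: f = -1.636630, f' = 0.501048 → s_1 = 4.190000 - (-1.636630)/(0.501048) = 7.456412
s_1 = 7.456412: f = 3.418417, f' = 1.387178 → s_2 = 7.456412 - (3.418417)/(1.387178) = 4.992117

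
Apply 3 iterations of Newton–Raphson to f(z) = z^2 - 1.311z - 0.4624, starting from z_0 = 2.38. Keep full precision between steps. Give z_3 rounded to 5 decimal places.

1.60010

Newton update: z ← z − f(z)/f'(z).
f'(z) = 2z - 1.311
z_0 = 2.380000: f = 2.081820, f' = 3.449000 → z_1 = 2.380000 - (2.081820)/(3.449000) = 1.776399
z_1 = 1.776399: f = 0.364334, f' = 2.241798 → z_2 = 1.776399 - (0.364334)/(2.241798) = 1.613880
z_2 = 1.613880: f = 0.026412, f' = 1.916760 → z_3 = 1.613880 - (0.026412)/(1.916760) = 1.600101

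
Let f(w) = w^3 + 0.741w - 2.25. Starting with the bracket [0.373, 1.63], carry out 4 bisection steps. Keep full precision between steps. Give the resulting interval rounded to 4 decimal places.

[1.0801, 1.1586]

f(0.373000) = -1.921712, f(1.630000) = 3.288577 (opposite signs)
step 1: m = 1.001500, f(m) = -0.503382 < 0 → root in [1.001500, 1.630000]
step 2: m = 1.315750, f(m) = 1.002795 > 0 → root in [1.001500, 1.315750]
step 3: m = 1.158625, f(m) = 0.163893 > 0 → root in [1.001500, 1.158625]
step 4: m = 1.080062, f(m) = -0.189743 < 0 → root in [1.080062, 1.158625]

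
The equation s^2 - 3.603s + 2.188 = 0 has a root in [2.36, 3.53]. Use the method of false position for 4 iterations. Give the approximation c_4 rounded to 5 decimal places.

False-position update: c = (a·f(b) − b·f(a))/(f(b) − f(a)); replace the endpoint whose sign matches f(c).
f(2.360000) = -0.745480, f(3.530000) = 1.930310
step 1: c = 2.685964, f(c) = -0.275125 < 0 → new bracket [2.685964, 3.530000]
step 2: c = 2.791257, f(c) = -0.077784 < 0 → new bracket [2.791257, 3.530000]
step 3: c = 2.819872, f(c) = -0.020321 < 0 → new bracket [2.819872, 3.530000]
step 4: c = 2.827270, f(c) = -0.005199 < 0 → new bracket [2.827270, 3.530000]

2.82727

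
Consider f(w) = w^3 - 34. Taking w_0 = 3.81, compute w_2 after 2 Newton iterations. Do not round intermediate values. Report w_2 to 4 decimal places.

3.2416

f'(w) = 3w^2
w_0 = 3.810000: f = 21.306341, f' = 43.548300 → w_1 = 3.810000 - (21.306341)/(43.548300) = 3.320742
w_1 = 3.320742: f = 2.618919, f' = 33.081988 → w_2 = 3.320742 - (2.618919)/(33.081988) = 3.241578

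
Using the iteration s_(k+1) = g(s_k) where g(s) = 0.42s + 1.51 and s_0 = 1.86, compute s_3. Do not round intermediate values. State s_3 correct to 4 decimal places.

2.5484

s_1 = g(1.860000) = 2.291200
s_2 = g(2.291200) = 2.472304
s_3 = g(2.472304) = 2.548368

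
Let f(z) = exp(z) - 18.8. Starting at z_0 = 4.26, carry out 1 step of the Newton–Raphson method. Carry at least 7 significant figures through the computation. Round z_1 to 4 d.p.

f'(z) = exp(z)
z_0 = 4.260000: f = 52.009983, f' = 70.809983 → z_1 = 4.260000 - (52.009983)/(70.809983) = 3.525499

3.5255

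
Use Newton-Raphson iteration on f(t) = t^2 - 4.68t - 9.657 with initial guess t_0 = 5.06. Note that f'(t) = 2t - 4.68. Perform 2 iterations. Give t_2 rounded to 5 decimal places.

6.23771

t_0 = 5.060000: f = -7.734200, f' = 5.440000 → t_1 = 5.060000 - (-7.734200)/(5.440000) = 6.481728
t_1 = 6.481728: f = 2.021310, f' = 8.283456 → t_2 = 6.481728 - (2.021310)/(8.283456) = 6.237710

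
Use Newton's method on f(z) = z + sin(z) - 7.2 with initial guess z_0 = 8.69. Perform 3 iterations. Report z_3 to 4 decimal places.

31.5211

f'(z) = 1 + cos(z)
z_0 = 8.690000: f = 2.160422, f' = 0.258020 → z_1 = 8.690000 - (2.160422)/(0.258020) = 0.316931
z_1 = 0.316931: f = -6.571418, f' = 1.950196 → z_2 = 0.316931 - (-6.571418)/(1.950196) = 3.686549
z_2 = 3.686549: f = -4.031832, f' = 0.144850 → z_3 = 3.686549 - (-4.031832)/(0.144850) = 31.521060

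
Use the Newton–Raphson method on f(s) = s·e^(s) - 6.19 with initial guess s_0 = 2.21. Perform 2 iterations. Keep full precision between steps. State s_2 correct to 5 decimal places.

Newton update: s ← s − f(s)/f'(s).
f'(s) = (s + 1)·e^(s)
s_0 = 2.210000: f = 13.955733, f' = 29.261450 → s_1 = 2.210000 - (13.955733)/(29.261450) = 1.733068
s_1 = 1.733068: f = 3.615668, f' = 15.463652 → s_2 = 1.733068 - (3.615668)/(15.463652) = 1.499250

1.49925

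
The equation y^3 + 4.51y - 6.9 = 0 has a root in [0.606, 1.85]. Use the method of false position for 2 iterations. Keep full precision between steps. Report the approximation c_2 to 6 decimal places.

1.135254

f(0.606000) = -3.944395, f(1.850000) = 7.775125
step 1: c = 1.024688, f(c) = -1.202746 < 0 → new bracket [1.024688, 1.850000]
step 2: c = 1.135254, f(c) = -0.316890 < 0 → new bracket [1.135254, 1.850000]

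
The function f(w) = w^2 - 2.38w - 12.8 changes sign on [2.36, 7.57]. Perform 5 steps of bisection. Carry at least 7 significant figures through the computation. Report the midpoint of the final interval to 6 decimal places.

f(2.360000) = -12.847200, f(7.570000) = 26.488300 (opposite signs)
step 1: m = 4.965000, f(m) = 0.034525 > 0 → root in [2.360000, 4.965000]
step 2: m = 3.662500, f(m) = -8.102844 < 0 → root in [3.662500, 4.965000]
step 3: m = 4.313750, f(m) = -4.458286 < 0 → root in [4.313750, 4.965000]
step 4: m = 4.639375, f(m) = -2.317912 < 0 → root in [4.639375, 4.965000]
step 5: m = 4.802187, f(m) = -1.168201 < 0 → root in [4.802187, 4.965000]
Midpoint of [4.802187, 4.965000] = 4.883594

4.883594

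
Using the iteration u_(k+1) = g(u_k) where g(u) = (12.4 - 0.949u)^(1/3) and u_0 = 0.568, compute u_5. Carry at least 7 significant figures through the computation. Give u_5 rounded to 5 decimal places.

u_1 = g(0.568000) = 2.280552
u_2 = g(2.280552) = 2.171234
u_3 = g(2.171234) = 2.178545
u_4 = g(2.178545) = 2.178057
u_5 = g(2.178057) = 2.178090

2.17809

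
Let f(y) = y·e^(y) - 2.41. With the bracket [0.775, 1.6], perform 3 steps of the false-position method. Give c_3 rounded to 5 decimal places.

0.92905

f(0.775000) = -0.727791, f(1.600000) = 5.514852
step 1: c = 0.871182, f(c) = -0.328108 < 0 → new bracket [0.871182, 1.600000]
step 2: c = 0.912108, f(c) = -0.139248 < 0 → new bracket [0.912108, 1.600000]
step 3: c = 0.929049, f(c) = -0.057554 < 0 → new bracket [0.929049, 1.600000]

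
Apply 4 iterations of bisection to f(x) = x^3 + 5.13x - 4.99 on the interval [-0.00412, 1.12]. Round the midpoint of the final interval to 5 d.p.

0.87410

f(-0.004120) = -5.011136, f(1.120000) = 2.160528 (opposite signs)
step 1: m = 0.557940, f(m) = -1.954083 < 0 → root in [0.557940, 1.120000]
step 2: m = 0.838970, f(m) = -0.095558 < 0 → root in [0.838970, 1.120000]
step 3: m = 0.979485, f(m) = 0.974467 > 0 → root in [0.838970, 0.979485]
step 4: m = 0.909228, f(m) = 0.425991 > 0 → root in [0.838970, 0.909228]
Midpoint of [0.838970, 0.909228] = 0.874099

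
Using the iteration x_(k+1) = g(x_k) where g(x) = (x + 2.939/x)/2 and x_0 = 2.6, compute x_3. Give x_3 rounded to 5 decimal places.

x_1 = g(2.600000) = 1.865192
x_2 = g(1.865192) = 1.720451
x_3 = g(1.720451) = 1.714362

1.71436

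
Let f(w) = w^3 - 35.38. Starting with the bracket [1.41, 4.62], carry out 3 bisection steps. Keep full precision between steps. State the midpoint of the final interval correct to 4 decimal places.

f(1.410000) = -32.576779, f(4.620000) = 63.231128 (opposite signs)
step 1: m = 3.015000, f(m) = -7.972972 < 0 → root in [3.015000, 4.620000]
step 2: m = 3.817500, f(m) = 20.253597 > 0 → root in [3.015000, 3.817500]
step 3: m = 3.416250, f(m) = 4.490248 > 0 → root in [3.015000, 3.416250]
Midpoint of [3.015000, 3.416250] = 3.215625

3.2156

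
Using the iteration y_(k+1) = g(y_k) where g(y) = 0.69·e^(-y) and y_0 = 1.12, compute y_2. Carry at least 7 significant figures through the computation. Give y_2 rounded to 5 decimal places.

0.55090

y_1 = g(1.120000) = 0.225133
y_2 = g(0.225133) = 0.550903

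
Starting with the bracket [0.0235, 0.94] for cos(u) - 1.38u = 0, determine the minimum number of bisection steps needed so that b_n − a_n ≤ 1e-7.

Initial width b − a = 0.94 − 0.0235 = 0.916500.
After n steps the width is (b−a)/2^n; need (b−a)/2^n ≤ 1e-7.
So n ≥ log₂(0.916500/1e-7) = log₂(9165000.0000) ≈ 23.1277.
Hence n = 24.

24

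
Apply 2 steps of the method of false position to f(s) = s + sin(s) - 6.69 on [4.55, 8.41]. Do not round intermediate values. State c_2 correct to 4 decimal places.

False-position update: c = (a·f(b) − b·f(a))/(f(b) − f(a)); replace the endpoint whose sign matches f(c).
f(4.550000) = -3.126844, f(8.410000) = 2.569363
step 1: c = 6.668887, f(c) = 0.355096 > 0 → new bracket [4.550000, 6.668887]
step 2: c = 6.452798, f(c) = -0.068401 < 0 → new bracket [6.452798, 6.668887]

6.4528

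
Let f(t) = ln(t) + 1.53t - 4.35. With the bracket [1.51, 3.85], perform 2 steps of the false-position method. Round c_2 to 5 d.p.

2.30157

f(1.510000) = -1.627590, f(3.850000) = 2.888573
step 1: c = 2.353318, f(c) = 0.106403 > 0 → new bracket [1.510000, 2.353318]
step 2: c = 2.301570, f(c) = 0.004993 > 0 → new bracket [1.510000, 2.301570]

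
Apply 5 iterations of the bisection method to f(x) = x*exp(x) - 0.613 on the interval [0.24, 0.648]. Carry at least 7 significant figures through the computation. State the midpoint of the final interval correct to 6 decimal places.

0.412125

f(0.240000) = -0.307900, f(0.648000) = 0.625790 (opposite signs)
step 1: m = 0.444000, f(m) = 0.079165 > 0 → root in [0.240000, 0.444000]
step 2: m = 0.342000, f(m) = -0.131546 < 0 → root in [0.342000, 0.444000]
step 3: m = 0.393000, f(m) = -0.030803 < 0 → root in [0.393000, 0.444000]
step 4: m = 0.418500, f(m) = 0.022986 > 0 → root in [0.393000, 0.418500]
step 5: m = 0.405750, f(m) = -0.004202 < 0 → root in [0.405750, 0.418500]
Midpoint of [0.405750, 0.418500] = 0.412125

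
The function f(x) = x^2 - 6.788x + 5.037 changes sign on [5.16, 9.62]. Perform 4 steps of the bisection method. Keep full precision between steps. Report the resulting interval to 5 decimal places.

f(5.160000) = -3.363480, f(9.620000) = 32.280840 (opposite signs)
step 1: m = 7.390000, f(m) = 9.485780 > 0 → root in [5.160000, 7.390000]
step 2: m = 6.275000, f(m) = 1.817925 > 0 → root in [5.160000, 6.275000]
step 3: m = 5.717500, f(m) = -1.083584 < 0 → root in [5.717500, 6.275000]
step 4: m = 5.996250, f(m) = 0.289469 > 0 → root in [5.717500, 5.996250]

[5.71750, 5.99625]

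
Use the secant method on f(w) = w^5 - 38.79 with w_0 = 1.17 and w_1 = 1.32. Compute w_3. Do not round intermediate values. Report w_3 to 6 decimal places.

Secant update: w_(k+1) = w_k − f(w_k)·(w_k − w_(k-1))/(f(w_k) − f(w_(k-1))).
f(w_0) = -36.597552, f(w_1) = -34.782536
w_2 = 1.320000 - (-34.782536)·(1.320000 - 1.170000)/(-34.782536 - (-36.597552)) = 4.194564; f(w_2) = 1259.686692
w_3 = 4.194564 - (1259.686692)·(4.194564 - 1.320000)/(1259.686692 - (-34.782536)) = 1.397240; f(w_3) = -33.464568

1.397240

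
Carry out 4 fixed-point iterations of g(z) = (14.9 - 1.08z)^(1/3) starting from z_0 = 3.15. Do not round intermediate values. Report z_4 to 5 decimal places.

2.31462

z_1 = g(3.150000) = 2.257048
z_2 = g(2.257048) = 2.318464
z_3 = g(2.318464) = 2.314344
z_4 = g(2.314344) = 2.314621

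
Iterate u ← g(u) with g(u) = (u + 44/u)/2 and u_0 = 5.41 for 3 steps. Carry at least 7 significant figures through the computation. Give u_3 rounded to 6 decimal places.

6.633250

u_1 = g(5.410000) = 6.771543
u_2 = g(6.771543) = 6.634662
u_3 = g(6.634662) = 6.633250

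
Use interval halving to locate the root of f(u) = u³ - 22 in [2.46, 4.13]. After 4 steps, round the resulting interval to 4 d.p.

[2.7731, 2.8775]

f(2.460000) = -7.113064, f(4.130000) = 48.444997 (opposite signs)
step 1: m = 3.295000, f(m) = 13.773897 > 0 → root in [2.460000, 3.295000]
step 2: m = 2.877500, f(m) = 1.825718 > 0 → root in [2.460000, 2.877500]
step 3: m = 2.668750, f(m) = -2.992558 < 0 → root in [2.668750, 2.877500]
step 4: m = 2.773125, f(m) = -0.674052 < 0 → root in [2.773125, 2.877500]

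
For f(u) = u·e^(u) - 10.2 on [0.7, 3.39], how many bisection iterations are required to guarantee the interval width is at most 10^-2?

9

Initial width b − a = 3.39 − 0.7 = 2.690000.
After n steps the width is (b−a)/2^n; need (b−a)/2^n ≤ 10^-2.
So n ≥ log₂(2.690000/10^-2) = log₂(269.0000) ≈ 8.0715.
Hence n = 9.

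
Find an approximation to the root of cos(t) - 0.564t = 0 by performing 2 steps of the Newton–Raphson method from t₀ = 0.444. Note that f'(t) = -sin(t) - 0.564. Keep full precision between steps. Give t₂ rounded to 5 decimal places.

Newton update: t ← t − f(t)/f'(t).
t_0 = 0.444000: f = 0.652625, f' = -0.993555 → t_1 = 0.444000 - (0.652625)/(-0.993555) = 1.100858
t_1 = 1.100858: f = -0.168053, f' = -1.455596 → t_2 = 1.100858 - (-0.168053)/(-1.455596) = 0.985405

0.98541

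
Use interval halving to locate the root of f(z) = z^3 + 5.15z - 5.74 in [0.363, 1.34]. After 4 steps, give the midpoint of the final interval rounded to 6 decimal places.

f(0.363000) = -3.822718, f(1.340000) = 3.567104 (opposite signs)
step 1: m = 0.851500, f(m) = -0.737393 < 0 → root in [0.851500, 1.340000]
step 2: m = 1.095750, f(m) = 1.218745 > 0 → root in [0.851500, 1.095750]
step 3: m = 0.973625, f(m) = 0.197112 > 0 → root in [0.851500, 0.973625]
step 4: m = 0.912562, f(m) = -0.280348 < 0 → root in [0.912562, 0.973625]
Midpoint of [0.912562, 0.973625] = 0.943094

0.943094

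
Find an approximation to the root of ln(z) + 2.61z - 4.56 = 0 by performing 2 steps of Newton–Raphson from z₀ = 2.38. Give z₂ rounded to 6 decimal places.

1.573419

f'(z) = 1/z + 2.61
z_0 = 2.380000: f = 2.518900, f' = 3.030168 → z_1 = 2.380000 - (2.518900)/(3.030168) = 1.548726
z_1 = 1.548726: f = -0.080393, f' = 3.255692 → z_2 = 1.548726 - (-0.080393)/(3.255692) = 1.573419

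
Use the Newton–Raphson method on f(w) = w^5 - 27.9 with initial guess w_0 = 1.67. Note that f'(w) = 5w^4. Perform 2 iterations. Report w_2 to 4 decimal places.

1.9566

Newton update: w ← w − f(w)/f'(w).
w_0 = 1.670000: f = -14.910801, f' = 38.889816 → w_1 = 1.670000 - (-14.910801)/(38.889816) = 2.053411
w_1 = 2.053411: f = 8.607317, f' = 88.894305 → w_2 = 2.053411 - (8.607317)/(88.894305) = 1.956585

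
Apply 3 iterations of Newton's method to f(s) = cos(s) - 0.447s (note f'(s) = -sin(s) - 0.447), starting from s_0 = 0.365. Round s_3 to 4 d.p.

1.0714

Newton update: s ← s − f(s)/f'(s).
s_0 = 0.365000: f = 0.770969, f' = -0.803949 → s_1 = 0.365000 - (0.770969)/(-0.803949) = 1.323977
s_1 = 1.323977: f = -0.347497, f' = -1.416694 → s_2 = 1.323977 - (-0.347497)/(-1.416694) = 1.078690
s_2 = 1.078690: f = -0.009691, f' = -1.328340 → s_3 = 1.078690 - (-0.009691)/(-1.328340) = 1.071394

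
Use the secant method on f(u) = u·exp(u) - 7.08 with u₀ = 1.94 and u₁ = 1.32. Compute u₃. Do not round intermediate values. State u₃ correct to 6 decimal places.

1.540134

f(u_0) = 6.419977, f(u_1) = -2.138684
u_2 = 1.320000 - (-2.138684)·(1.320000 - 1.940000)/(-2.138684 - (6.419977)) = 1.474929; f(u_2) = -0.633491
u_3 = 1.474929 - (-0.633491)·(1.474929 - 1.320000)/(-0.633491 - (-2.138684)) = 1.540134; f(u_3) = 0.105056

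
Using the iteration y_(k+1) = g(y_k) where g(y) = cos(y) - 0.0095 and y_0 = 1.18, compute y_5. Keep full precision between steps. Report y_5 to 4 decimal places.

0.6735

y_1 = g(1.180000) = 0.371425
y_2 = g(0.371425) = 0.922311
y_3 = g(0.922311) = 0.594480
y_4 = g(0.594480) = 0.818940
y_5 = g(0.818940) = 0.673496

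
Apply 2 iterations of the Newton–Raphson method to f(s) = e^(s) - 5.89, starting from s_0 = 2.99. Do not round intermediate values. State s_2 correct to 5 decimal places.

1.88493

f'(s) = e^(s)
s_0 = 2.990000: f = 13.995682, f' = 19.885682 → s_1 = 2.990000 - (13.995682)/(19.885682) = 2.286193
s_1 = 2.286193: f = 3.947415, f' = 9.837415 → s_2 = 2.286193 - (3.947415)/(9.837415) = 1.884928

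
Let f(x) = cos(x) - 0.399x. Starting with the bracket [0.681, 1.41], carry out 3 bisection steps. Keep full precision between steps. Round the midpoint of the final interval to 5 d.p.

1.09106

f(0.681000) = 0.505225, f(1.410000) = -0.402486 (opposite signs)
step 1: m = 1.045500, f(m) = 0.084315 > 0 → root in [1.045500, 1.410000]
step 2: m = 1.227750, f(m) = -0.153515 < 0 → root in [1.045500, 1.227750]
step 3: m = 1.136625, f(m) = -0.032855 < 0 → root in [1.045500, 1.136625]
Midpoint of [1.045500, 1.136625] = 1.091063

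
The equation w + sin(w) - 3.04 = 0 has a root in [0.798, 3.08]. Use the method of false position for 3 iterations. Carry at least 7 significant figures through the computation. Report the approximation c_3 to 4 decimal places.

2.6878

f(0.798000) = -1.526039, f(3.080000) = 0.101554
step 1: c = 2.937614, f(c) = 0.100181 > 0 → new bracket [0.798000, 2.937614]
step 2: c = 2.805806, f(c) = 0.095318 > 0 → new bracket [0.798000, 2.805806]
step 3: c = 2.687769, f(c) = 0.086174 > 0 → new bracket [0.798000, 2.687769]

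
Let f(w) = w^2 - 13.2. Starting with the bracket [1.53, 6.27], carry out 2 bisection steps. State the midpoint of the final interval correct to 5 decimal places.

f(1.530000) = -10.859100, f(6.270000) = 26.112900 (opposite signs)
step 1: m = 3.900000, f(m) = 2.010000 > 0 → root in [1.530000, 3.900000]
step 2: m = 2.715000, f(m) = -5.828775 < 0 → root in [2.715000, 3.900000]
Midpoint of [2.715000, 3.900000] = 3.307500

3.30750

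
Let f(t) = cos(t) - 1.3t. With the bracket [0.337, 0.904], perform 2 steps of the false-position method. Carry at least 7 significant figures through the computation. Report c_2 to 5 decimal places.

0.62326

False-position update: c = (a·f(b) − b·f(a))/(f(b) − f(a)); replace the endpoint whose sign matches f(c).
f(0.337000) = 0.505651, f(0.904000) = -0.556728
step 1: c = 0.606870, f(c) = 0.032506 > 0 → new bracket [0.606870, 0.904000]
step 2: c = 0.623262, f(c) = 0.001739 > 0 → new bracket [0.623262, 0.904000]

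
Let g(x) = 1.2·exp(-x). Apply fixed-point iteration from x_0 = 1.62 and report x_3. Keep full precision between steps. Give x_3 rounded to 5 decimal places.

0.46579

x_1 = g(1.620000) = 0.237478
x_2 = g(0.237478) = 0.946337
x_3 = g(0.946337) = 0.465792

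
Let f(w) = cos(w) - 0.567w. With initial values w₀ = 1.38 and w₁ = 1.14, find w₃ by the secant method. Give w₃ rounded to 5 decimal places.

f(w_0) = -0.592819, f(w_1) = -0.228785
w_2 = 1.140000 - (-0.228785)·(1.140000 - 1.380000)/(-0.228785 - (-0.592819)) = 0.989166; f(w_2) = -0.011471
w_3 = 0.989166 - (-0.011471)·(0.989166 - 1.140000)/(-0.011471 - (-0.228785)) = 0.981205; f(w_3) = -0.000322

0.98120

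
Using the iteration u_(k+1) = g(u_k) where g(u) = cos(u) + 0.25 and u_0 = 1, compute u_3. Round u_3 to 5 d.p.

u_1 = g(1.000000) = 0.790302
u_2 = g(0.790302) = 0.953631
u_3 = g(0.953631) = 0.828726

0.82873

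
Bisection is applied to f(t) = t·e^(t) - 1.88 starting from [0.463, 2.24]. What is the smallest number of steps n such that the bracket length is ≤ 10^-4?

15

Initial width b − a = 2.24 − 0.463 = 1.777000.
After n steps the width is (b−a)/2^n; need (b−a)/2^n ≤ 10^-4.
So n ≥ log₂(1.777000/10^-4) = log₂(17770.0000) ≈ 14.1172.
Hence n = 15.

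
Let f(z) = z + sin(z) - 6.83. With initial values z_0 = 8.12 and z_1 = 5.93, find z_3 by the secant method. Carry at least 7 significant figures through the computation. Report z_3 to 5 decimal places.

6.56108

f(z_0) = 2.254825, f(z_1) = -1.245888
z_2 = 5.930000 - (-1.245888)·(5.930000 - 8.120000)/(-1.245888 - (2.254825)) = 6.709411; f(z_2) = 0.292848
z_3 = 6.709411 - (0.292848)·(6.709411 - 5.930000)/(0.292848 - (-1.245888)) = 6.561076; f(z_3) = 0.005403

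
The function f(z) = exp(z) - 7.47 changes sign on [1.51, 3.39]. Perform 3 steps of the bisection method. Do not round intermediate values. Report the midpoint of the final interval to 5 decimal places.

f(1.510000) = -2.943269, f(3.390000) = 22.195952 (opposite signs)
step 1: m = 2.450000, f(m) = 4.118347 > 0 → root in [1.510000, 2.450000]
step 2: m = 1.980000, f(m) = -0.227257 < 0 → root in [1.980000, 2.450000]
step 3: m = 2.215000, f(m) = 1.691409 > 0 → root in [1.980000, 2.215000]
Midpoint of [1.980000, 2.215000] = 2.097500

2.09750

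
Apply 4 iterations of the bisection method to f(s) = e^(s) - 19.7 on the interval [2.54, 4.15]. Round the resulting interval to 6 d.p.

[2.942500, 3.043125]

f(2.540000) = -7.020329, f(4.150000) = 43.734000 (opposite signs)
step 1: m = 3.345000, f(m) = 8.660576 > 0 → root in [2.540000, 3.345000]
step 2: m = 2.942500, f(m) = -0.736805 < 0 → root in [2.942500, 3.345000]
step 3: m = 3.143750, f(m) = 3.490669 > 0 → root in [2.942500, 3.143750]
step 4: m = 3.043125, f(m) = 1.270674 > 0 → root in [2.942500, 3.043125]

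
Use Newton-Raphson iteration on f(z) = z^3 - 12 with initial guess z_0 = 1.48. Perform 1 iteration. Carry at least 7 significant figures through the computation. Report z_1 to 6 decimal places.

2.812817

f'(z) = 3z^2
z_0 = 1.480000: f = -8.758208, f' = 6.571200 → z_1 = 1.480000 - (-8.758208)/(6.571200) = 2.812817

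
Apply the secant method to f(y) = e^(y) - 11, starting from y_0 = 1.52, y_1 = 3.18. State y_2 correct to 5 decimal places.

2.06790

f(y_0) = -6.427775, f(y_1) = 13.046754
y_2 = 3.180000 - (13.046754)·(3.180000 - 1.520000)/(13.046754 - (-6.427775)) = 2.067901; f(y_2) = -3.091797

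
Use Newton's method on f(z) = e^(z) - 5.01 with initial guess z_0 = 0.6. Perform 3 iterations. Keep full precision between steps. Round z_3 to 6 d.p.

1.633196

Newton update: z ← z − f(z)/f'(z).
f'(z) = e^(z)
z_0 = 0.600000: f = -3.187881, f' = 1.822119 → z_1 = 0.600000 - (-3.187881)/(1.822119) = 2.349546
z_1 = 2.349546: f = 5.470813, f' = 10.480813 → z_2 = 2.349546 - (5.470813)/(10.480813) = 1.827563
z_2 = 1.827563: f = 1.208711, f' = 6.218711 → z_3 = 1.827563 - (1.208711)/(6.218711) = 1.633196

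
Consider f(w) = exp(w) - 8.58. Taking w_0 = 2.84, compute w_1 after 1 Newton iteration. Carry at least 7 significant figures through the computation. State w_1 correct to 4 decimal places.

2.3413

f'(w) = exp(w)
w_0 = 2.840000: f = 8.535766, f' = 17.115766 → w_1 = 2.840000 - (8.535766)/(17.115766) = 2.341292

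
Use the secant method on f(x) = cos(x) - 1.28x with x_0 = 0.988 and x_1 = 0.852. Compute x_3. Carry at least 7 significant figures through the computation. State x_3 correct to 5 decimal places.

Secant update: x_(k+1) = x_k − f(x_k)·(x_k − x_(k-1))/(f(x_k) − f(x_(k-1))).
f(x_0) = -0.714279, f(x_1) = -0.432081
x_2 = 0.852000 - (-0.432081)·(0.852000 - 0.988000)/(-0.432081 - (-0.714279)) = 0.643767; f(x_2) = -0.024182
x_3 = 0.643767 - (-0.024182)·(0.643767 - 0.852000)/(-0.024182 - (-0.432081)) = 0.631422; f(x_3) = -0.001032

0.63142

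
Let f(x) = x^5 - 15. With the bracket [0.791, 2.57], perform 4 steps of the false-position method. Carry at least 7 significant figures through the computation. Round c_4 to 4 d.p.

f(0.791000) = -14.690342, f(2.570000) = 97.115489
step 1: c = 1.024746, f(c) = -13.869995 < 0 → new bracket [1.024746, 2.570000]
step 2: c = 1.217858, f(c) = -12.320935 < 0 → new bracket [1.217858, 2.570000]
step 3: c = 1.370089, f(c) = -10.172254 < 0 → new bracket [1.370089, 2.570000]
step 4: c = 1.483856, f(c) = -7.806187 < 0 → new bracket [1.483856, 2.570000]

1.4839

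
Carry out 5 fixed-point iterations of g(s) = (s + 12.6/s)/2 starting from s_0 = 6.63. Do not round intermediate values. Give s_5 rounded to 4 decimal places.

3.5496

s_1 = g(6.630000) = 4.265226
s_2 = g(4.265226) = 3.609674
s_3 = g(3.609674) = 3.550147
s_4 = g(3.550147) = 3.549648
s_5 = g(3.549648) = 3.549648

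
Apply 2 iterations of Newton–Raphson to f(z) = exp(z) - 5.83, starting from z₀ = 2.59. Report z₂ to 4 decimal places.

f'(z) = exp(z)
z_0 = 2.590000: f = 7.499772, f' = 13.329772 → z_1 = 2.590000 - (7.499772)/(13.329772) = 2.027367
z_1 = 2.027367: f = 1.764064, f' = 7.594064 → z_2 = 2.027367 - (1.764064)/(7.594064) = 1.795072

1.7951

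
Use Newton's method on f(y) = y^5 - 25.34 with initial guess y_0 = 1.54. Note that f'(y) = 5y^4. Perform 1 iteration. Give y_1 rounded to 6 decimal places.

2.133060

y_0 = 1.540000: f = -16.678291, f' = 28.122433 → y_1 = 1.540000 - (-16.678291)/(28.122433) = 2.133060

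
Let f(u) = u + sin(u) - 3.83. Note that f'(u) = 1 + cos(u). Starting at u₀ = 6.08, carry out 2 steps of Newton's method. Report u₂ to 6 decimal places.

4.841641

u_0 = 6.080000: f = 2.048210, f' = 1.979429 → u_1 = 6.080000 - (2.048210)/(1.979429) = 5.045252
u_1 = 5.045252: f = 0.270141, f' = 1.326750 → u_2 = 5.045252 - (0.270141)/(1.326750) = 4.841641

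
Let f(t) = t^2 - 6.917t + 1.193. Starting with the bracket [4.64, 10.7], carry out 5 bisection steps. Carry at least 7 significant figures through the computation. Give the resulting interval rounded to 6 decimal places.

f(4.640000) = -9.372280, f(10.700000) = 41.671100 (opposite signs)
step 1: m = 7.670000, f(m) = 6.968510 > 0 → root in [4.640000, 7.670000]
step 2: m = 6.155000, f(m) = -3.497110 < 0 → root in [6.155000, 7.670000]
step 3: m = 6.912500, f(m) = 1.161894 > 0 → root in [6.155000, 6.912500]
step 4: m = 6.533750, f(m) = -1.311060 < 0 → root in [6.533750, 6.912500]
step 5: m = 6.723125, f(m) = -0.110446 < 0 → root in [6.723125, 6.912500]

[6.723125, 6.912500]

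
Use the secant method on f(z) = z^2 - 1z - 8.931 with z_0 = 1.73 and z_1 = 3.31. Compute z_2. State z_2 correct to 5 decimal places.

3.62804

f(z_0) = -7.668100, f(z_1) = -1.284900
z_2 = 3.310000 - (-1.284900)·(3.310000 - 1.730000)/(-1.284900 - (-7.668100)) = 3.628045; f(z_2) = 0.603663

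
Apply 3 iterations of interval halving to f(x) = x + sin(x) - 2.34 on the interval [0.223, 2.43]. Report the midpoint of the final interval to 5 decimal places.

1.46444

f(0.223000) = -1.895844, f(2.430000) = 0.743041 (opposite signs)
step 1: m = 1.326500, f(m) = -0.043192 < 0 → root in [1.326500, 2.430000]
step 2: m = 1.878250, f(m) = 0.491357 > 0 → root in [1.326500, 1.878250]
step 3: m = 1.602375, f(m) = 0.261876 > 0 → root in [1.326500, 1.602375]
Midpoint of [1.326500, 1.602375] = 1.464437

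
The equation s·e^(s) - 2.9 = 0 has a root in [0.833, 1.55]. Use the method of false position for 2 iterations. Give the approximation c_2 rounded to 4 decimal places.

1.0097

f(0.833000) = -0.983926, f(1.550000) = 4.402779
step 1: c = 0.963966, f(c) = -0.372409 < 0 → new bracket [0.963966, 1.550000]
step 2: c = 1.009670, f(c) = -0.128765 < 0 → new bracket [1.009670, 1.550000]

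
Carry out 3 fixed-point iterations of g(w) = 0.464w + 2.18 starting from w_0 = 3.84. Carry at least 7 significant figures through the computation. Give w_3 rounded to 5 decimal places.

4.04447

w_1 = g(3.840000) = 3.961760
w_2 = g(3.961760) = 4.018257
w_3 = g(4.018257) = 4.044471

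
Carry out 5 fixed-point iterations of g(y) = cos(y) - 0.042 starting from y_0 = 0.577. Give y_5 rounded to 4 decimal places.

y_1 = g(0.577000) = 0.796103
y_2 = g(0.796103) = 0.657497
y_3 = g(0.657497) = 0.749524
y_4 = g(0.749524) = 0.690013
y_5 = g(0.690013) = 0.729238

0.7292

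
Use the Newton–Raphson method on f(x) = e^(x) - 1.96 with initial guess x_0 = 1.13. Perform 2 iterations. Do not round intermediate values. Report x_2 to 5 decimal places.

0.67689

Newton update: x ← x − f(x)/f'(x).
f'(x) = e^(x)
x_0 = 1.130000: f = 1.135657, f' = 3.095657 → x_1 = 1.130000 - (1.135657)/(3.095657) = 0.763145
x_1 = 0.763145: f = 0.185012, f' = 2.145012 → x_2 = 0.763145 - (0.185012)/(2.145012) = 0.676893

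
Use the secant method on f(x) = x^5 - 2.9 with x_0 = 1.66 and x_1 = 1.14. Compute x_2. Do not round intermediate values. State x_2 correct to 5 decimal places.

1.18745

f(x_0) = 9.704930, f(x_1) = -0.974585
x_2 = 1.140000 - (-0.974585)·(1.140000 - 1.660000)/(-0.974585 - (9.704930)) = 1.187454; f(x_2) = -0.539067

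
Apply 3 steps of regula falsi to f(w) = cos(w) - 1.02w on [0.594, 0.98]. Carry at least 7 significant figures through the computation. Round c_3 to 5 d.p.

0.73032

False-position update: c = (a·f(b) − b·f(a))/(f(b) − f(a)); replace the endpoint whose sign matches f(c).
f(0.594000) = 0.222829, f(0.980000) = -0.442577
step 1: c = 0.723262, f(c) = 0.011923 > 0 → new bracket [0.723262, 0.980000]
step 2: c = 0.729997, f(c) = 0.000579 > 0 → new bracket [0.729997, 0.980000]
step 3: c = 0.730324, f(c) = 0.000028 > 0 → new bracket [0.730324, 0.980000]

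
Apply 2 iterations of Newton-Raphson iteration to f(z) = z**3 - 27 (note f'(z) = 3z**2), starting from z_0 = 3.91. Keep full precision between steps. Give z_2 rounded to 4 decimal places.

z_0 = 3.910000: f = 32.776471, f' = 45.864300 → z_1 = 3.910000 - (32.776471)/(45.864300) = 3.195360
z_1 = 3.195360: f = 5.625661, f' = 30.630973 → z_2 = 3.195360 - (5.625661)/(30.630973) = 3.011701

3.0117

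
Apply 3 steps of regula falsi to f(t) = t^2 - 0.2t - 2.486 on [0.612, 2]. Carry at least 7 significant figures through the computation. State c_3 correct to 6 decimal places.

1.678618

False-position update: c = (a·f(b) − b·f(a))/(f(b) − f(a)); replace the endpoint whose sign matches f(c).
f(0.612000) = -2.233856, f(2.000000) = 1.114000
step 1: c = 1.538143, f(c) = -0.427746 < 0 → new bracket [1.538143, 2.000000]
step 2: c = 1.666281, f(c) = -0.042762 < 0 → new bracket [1.666281, 2.000000]
step 3: c = 1.678618, f(c) = -0.003965 < 0 → new bracket [1.678618, 2.000000]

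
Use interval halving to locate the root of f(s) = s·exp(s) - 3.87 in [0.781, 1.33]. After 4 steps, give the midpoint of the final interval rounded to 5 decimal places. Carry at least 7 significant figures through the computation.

f(0.781000) = -2.164566, f(1.330000) = 1.158788 (opposite signs)
step 1: m = 1.055500, f(m) = -0.837114 < 0 → root in [1.055500, 1.330000]
step 2: m = 1.192750, f(m) = 0.061463 > 0 → root in [1.055500, 1.192750]
step 3: m = 1.124125, f(m) = -0.410480 < 0 → root in [1.124125, 1.192750]
step 4: m = 1.158438, f(m) = -0.180431 < 0 → root in [1.158438, 1.192750]
Midpoint of [1.158438, 1.192750] = 1.175594

1.17559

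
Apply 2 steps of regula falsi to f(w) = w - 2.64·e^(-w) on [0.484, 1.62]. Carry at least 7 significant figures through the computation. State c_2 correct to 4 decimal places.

f(0.484000) = -1.143067, f(1.620000) = 1.097547
step 1: c = 1.063539, f(c) = 0.152127 > 0 → new bracket [0.484000, 1.063539]
step 2: c = 0.995469, f(c) = 0.019857 > 0 → new bracket [0.484000, 0.995469]

0.9955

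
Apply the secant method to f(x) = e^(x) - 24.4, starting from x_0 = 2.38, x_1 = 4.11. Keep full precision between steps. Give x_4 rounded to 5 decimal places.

3.22077

f(x_0) = -13.595097, f(x_1) = 36.546718
x_2 = 4.110000 - (36.546718)·(4.110000 - 2.380000)/(36.546718 - (-13.595097)) = 2.849060; f(x_2) = -7.128462
x_3 = 2.849060 - (-7.128462)·(2.849060 - 4.110000)/(-7.128462 - (36.546718)) = 3.054865; f(x_3) = -3.181684
x_4 = 3.054865 - (-3.181684)·(3.054865 - 2.849060)/(-3.181684 - (-7.128462)) = 3.220774; f(x_4) = 0.647493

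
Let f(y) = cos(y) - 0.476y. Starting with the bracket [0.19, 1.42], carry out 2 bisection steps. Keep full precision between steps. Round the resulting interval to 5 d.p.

f(0.190000) = 0.891564, f(1.420000) = -0.525695 (opposite signs)
step 1: m = 0.805000, f(m) = 0.309931 > 0 → root in [0.805000, 1.420000]
step 2: m = 1.112500, f(m) = -0.087129 < 0 → root in [0.805000, 1.112500]

[0.80500, 1.11250]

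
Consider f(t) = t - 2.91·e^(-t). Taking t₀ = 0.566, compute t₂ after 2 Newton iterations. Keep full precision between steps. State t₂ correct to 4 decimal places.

1.0335

f'(t) = 1 + 2.91·e^(-t)
t_0 = 0.566000: f = -1.086275, f' = 2.652275 → t_1 = 0.566000 - (-1.086275)/(2.652275) = 0.975563
t_1 = 0.975563: f = -0.121448, f' = 2.097011 → t_2 = 0.975563 - (-0.121448)/(2.097011) = 1.033478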